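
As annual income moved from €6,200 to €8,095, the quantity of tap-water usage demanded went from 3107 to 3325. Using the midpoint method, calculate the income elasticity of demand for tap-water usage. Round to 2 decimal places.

0.26

%ΔQ = (3325 − 3107)/[(3107+3325)/2] = 218/3216 ≈ 0.0678.
%ΔI = (8,095 − 6,200)/[(6,200+8,095)/2] = 1895/7147.5 ≈ 0.2651.
E_I = %ΔQ/%ΔI ≈ 0.26.
E_I ∈ (0,1): normal good (necessity).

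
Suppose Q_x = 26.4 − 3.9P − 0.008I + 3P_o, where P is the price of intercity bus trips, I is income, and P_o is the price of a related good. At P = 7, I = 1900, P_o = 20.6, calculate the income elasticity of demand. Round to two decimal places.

-0.33

Q_x = 26.4 − 3.9(7) − 0.008(1900) + 3(20.6) = 26.4 − 27.3 − 15.2 + 61.8 = 45.7.
∂Q_x/∂I = −0.008, so E_I = -0.008·(1900/45.7) ≈ -0.33.
E_I < 0: inferior good.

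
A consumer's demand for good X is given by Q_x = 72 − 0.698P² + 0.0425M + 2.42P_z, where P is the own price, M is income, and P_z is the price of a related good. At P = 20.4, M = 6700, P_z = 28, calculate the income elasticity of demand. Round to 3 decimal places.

2.125

At the given point, Q_x = 72 − 0.698(20.4)² + 0.0425(6700) + 2.42(28) = 72 − 290.4797 + 284.75 + 67.76 = 134.0303.
∂Q_x/∂M = +0.0425, so E_I = 0.0425·(6700/134.0303) ≈ 2.125.
E_I > 1: normal good (luxury).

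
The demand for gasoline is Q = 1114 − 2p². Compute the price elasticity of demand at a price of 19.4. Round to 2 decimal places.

-4.17

At p = 19.4, Q = 361.28.
dQ/dp = −2·2·p = −77.6.
Point elasticity E = (dQ/dp)·(p/Q) = -77.6 × 19.4/361.28 ≈ -4.17.
|E| > 1, so demand is elastic at this price.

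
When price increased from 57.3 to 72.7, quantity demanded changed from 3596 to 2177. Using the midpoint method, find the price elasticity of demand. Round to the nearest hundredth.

-2.07

%ΔQ = (2177 − 3596)/[(3596 + 2177)/2] = -1419/2886.5 ≈ -0.4916.
%Δp = (72.7 − 57.3)/[(57.3 + 72.7)/2] = 15.4/65 ≈ 0.2369.
Arc elasticity E = %ΔQ/%Δp ≈ -0.4916/0.2369 ≈ -2.07.
|E| > 1: demand is elastic over this range.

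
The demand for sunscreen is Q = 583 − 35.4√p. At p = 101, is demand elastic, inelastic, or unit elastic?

inelastic

At p = 101, Q = 227.2344.
dQ/dp = −35.4/(2√p) = −35.4/(2·10.0499).
Point elasticity E = (dQ/dp)·(p/Q) = -1.7612 × 101/227.2344 ≈ -0.783.
|E| ≈ 0.783 < 1, so demand is inelastic.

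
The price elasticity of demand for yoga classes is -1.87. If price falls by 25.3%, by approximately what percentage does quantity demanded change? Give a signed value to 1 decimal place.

%ΔQ ≈ E × %ΔP = (-1.87) × (-25.3%) ≈ 47.3%.

47.3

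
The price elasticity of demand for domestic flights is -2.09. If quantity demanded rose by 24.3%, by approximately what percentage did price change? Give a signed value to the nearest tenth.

-11.6

%ΔQ ≈ E × %ΔP ⇒ %ΔP = %ΔQ / E = (24.3%)/(-2.09) ≈ -11.6%.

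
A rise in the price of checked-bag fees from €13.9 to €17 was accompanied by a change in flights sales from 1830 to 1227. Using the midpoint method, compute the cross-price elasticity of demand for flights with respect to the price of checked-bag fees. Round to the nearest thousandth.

-1.966

%ΔQ_x = (1227 − 1830)/[(1830+1227)/2] = -603/1528.5 ≈ -0.3945.
%ΔP_y = (17 − 13.9)/[(13.9+17)/2] ≈ 0.2006.
E_xy = -0.3945/0.2006 ≈ -1.966.
E_xy < 0, so flights and checked-bag fees are complements.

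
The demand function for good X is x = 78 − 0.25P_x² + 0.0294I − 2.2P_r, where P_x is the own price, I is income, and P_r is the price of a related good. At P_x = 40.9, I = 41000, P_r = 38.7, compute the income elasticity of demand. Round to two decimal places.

1.55

At the given point, x = 78 − 0.25(40.9)² + 0.0294(41000) − 2.2(38.7) = 78 − 418.2025 + 1205.4 − 85.14 = 780.0575.
∂x/∂I = +0.0294, so E_I = 0.0294·(41000/780.0575) ≈ 1.55.
E_I > 1: normal good (luxury).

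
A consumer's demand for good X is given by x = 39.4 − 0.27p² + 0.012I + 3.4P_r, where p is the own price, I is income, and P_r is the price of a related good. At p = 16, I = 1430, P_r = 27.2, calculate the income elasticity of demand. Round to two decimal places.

0.21

Evaluating quantity at (p, I, P_r) gives x = 39.4 − 0.27(16)² + 0.012(1430) + 3.4(27.2) = 39.4 − 69.12 + 17.16 + 92.48 = 79.92.
∂x/∂I = +0.012, so E_I = 0.012·(1430/79.92) ≈ 0.21.
E_I ∈ (0,1): normal good (necessity).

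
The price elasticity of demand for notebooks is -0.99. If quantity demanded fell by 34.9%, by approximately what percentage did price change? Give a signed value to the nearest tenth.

35.3

%ΔQ ≈ E × %ΔP ⇒ %ΔP = %ΔQ / E = (-34.9%)/(-0.99) ≈ 35.3%.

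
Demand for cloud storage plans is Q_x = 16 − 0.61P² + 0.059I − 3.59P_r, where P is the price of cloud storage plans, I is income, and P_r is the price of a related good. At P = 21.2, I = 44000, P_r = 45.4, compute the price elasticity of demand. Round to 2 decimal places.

-0.25

At the given point, Q_x = 16 − 0.61(21.2)² + 0.059(44000) − 3.59(45.4) = 16 − 274.1584 + 2596 − 162.986 = 2174.8556.
∂Q_x/∂P = −2·0.61·P = -25.864, so E_p = -25.864·(21.2/2174.8556) ≈ -0.25.
|E_p| < 1: demand is inelastic.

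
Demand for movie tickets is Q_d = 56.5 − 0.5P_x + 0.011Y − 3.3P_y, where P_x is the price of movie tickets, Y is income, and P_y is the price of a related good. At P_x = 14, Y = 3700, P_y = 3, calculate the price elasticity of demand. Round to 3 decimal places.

Evaluating quantity at (P_x, Y, P_y) gives Q_d = 56.5 − 0.5(14) + 0.011(3700) − 3.3(3) = 56.5 − 7 + 40.7 − 9.9 = 80.3.
∂Q_d/∂P_x = −0.5, so E_p = (−0.5)·(14/80.3) ≈ -0.087.
|E_p| < 1: demand is inelastic.

-0.087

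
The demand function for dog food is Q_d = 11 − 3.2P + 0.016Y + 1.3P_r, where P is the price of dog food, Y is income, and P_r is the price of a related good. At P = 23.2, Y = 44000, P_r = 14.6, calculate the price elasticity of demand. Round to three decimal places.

-0.113

Q_d = 11 − 3.2(23.2) + 0.016(44000) + 1.3(14.6) = 11 − 74.24 + 704 + 18.98 = 659.74.
∂Q_d/∂P = −3.2, so E_p = (−3.2)·(23.2/659.74) ≈ -0.113.
|E_p| < 1: demand is inelastic.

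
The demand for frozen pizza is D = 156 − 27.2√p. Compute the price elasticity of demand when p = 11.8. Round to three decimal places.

At p = 11.8, D = 62.5649.
dD/dp = −27.2/(2√p) = −27.2/(2·3.4351).
Point elasticity E = (dD/dp)·(p/D) = -3.9591 × 11.8/62.5649 ≈ -0.747.
|E| < 1, so demand is inelastic at this price.

-0.747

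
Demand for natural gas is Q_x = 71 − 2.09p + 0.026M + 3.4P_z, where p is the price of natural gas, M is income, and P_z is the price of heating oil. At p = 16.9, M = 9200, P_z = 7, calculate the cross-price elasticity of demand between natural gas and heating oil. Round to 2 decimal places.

At the given point, Q_x = 71 − 2.09(16.9) + 0.026(9200) + 3.4(7) = 71 − 35.321 + 239.2 + 23.8 = 298.679.
∂Q_x/∂P_z = +3.4, so E_xy = 3.4·(7/298.679) ≈ 0.08.
E_xy > 0: the goods are substitutes.

0.08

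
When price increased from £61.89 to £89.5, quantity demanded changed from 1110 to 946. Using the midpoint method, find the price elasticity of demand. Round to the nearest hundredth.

-0.44

%ΔQ = (946 − 1110)/[(1110 + 946)/2] = -164/1028 ≈ -0.1595.
%Δp = (89.5 − 61.89)/[(61.89 + 89.5)/2] = 27.61/75.695 ≈ 0.3648.
Arc elasticity E = %ΔQ/%Δp ≈ -0.1595/0.3648 ≈ -0.44.
|E| < 1: demand is inelastic over this range.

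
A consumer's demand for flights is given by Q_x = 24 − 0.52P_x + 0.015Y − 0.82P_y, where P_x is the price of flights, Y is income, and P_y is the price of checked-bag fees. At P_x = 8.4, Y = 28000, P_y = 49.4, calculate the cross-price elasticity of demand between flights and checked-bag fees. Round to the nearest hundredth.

At the given point, Q_x = 24 − 0.52(8.4) + 0.015(28000) − 0.82(49.4) = 24 − 4.368 + 420 − 40.508 = 399.124.
∂Q_x/∂P_y = −0.82, so E_xy = -0.82·(49.4/399.124) ≈ -0.10.
E_xy < 0: the goods are complements.

-0.10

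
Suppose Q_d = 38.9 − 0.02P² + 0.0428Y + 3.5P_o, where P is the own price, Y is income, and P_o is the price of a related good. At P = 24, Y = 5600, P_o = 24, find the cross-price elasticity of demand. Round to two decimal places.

0.24

Q_d = 38.9 − 0.02(24)² + 0.0428(5600) + 3.5(24) = 38.9 − 11.52 + 239.68 + 84 = 351.06.
∂Q_d/∂P_o = +3.5, so E_xy = 3.5·(24/351.06) ≈ 0.24.
E_xy > 0: the goods are substitutes.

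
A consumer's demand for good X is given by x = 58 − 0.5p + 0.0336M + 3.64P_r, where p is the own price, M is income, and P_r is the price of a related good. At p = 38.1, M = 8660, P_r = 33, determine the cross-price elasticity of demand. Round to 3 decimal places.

0.267

x = 58 − 0.5(38.1) + 0.0336(8660) + 3.64(33) = 58 − 19.05 + 290.976 + 120.12 = 450.046.
∂x/∂P_r = +3.64, so E_xy = 3.64·(33/450.046) ≈ 0.267.
E_xy > 0: the goods are substitutes.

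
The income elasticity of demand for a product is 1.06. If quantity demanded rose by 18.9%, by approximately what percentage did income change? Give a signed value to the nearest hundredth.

%ΔQ ≈ E × %ΔI ⇒ %ΔI = %ΔQ / E = (18.9%)/(1.06) ≈ 17.83%.

17.83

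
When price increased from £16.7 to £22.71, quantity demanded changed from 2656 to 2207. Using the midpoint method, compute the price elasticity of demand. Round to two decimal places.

-0.61

%Δq = (2207 − 2656)/[(2656 + 2207)/2] = -449/2431.5 ≈ -0.1847.
%ΔP = (22.71 − 16.7)/[(16.7 + 22.71)/2] = 6.01/19.705 ≈ 0.3050.
Arc elasticity E = %Δq/%ΔP ≈ -0.1847/0.3050 ≈ -0.61.
|E| < 1: demand is inelastic over this range.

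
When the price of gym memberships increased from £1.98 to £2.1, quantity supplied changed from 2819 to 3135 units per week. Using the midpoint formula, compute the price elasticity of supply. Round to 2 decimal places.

%Δq = (3135 − 2819)/[(2819 + 3135)/2] = 316/2977 ≈ 0.1061.
%ΔP = (2.1 − 1.98)/[(1.98 + 2.1)/2] = 0.12/2.04 ≈ 0.0588.
Arc elasticity E = %Δq/%ΔP ≈ 0.1061/0.0588 ≈ 1.80.
|E| > 1: supply is elastic over this range.

1.80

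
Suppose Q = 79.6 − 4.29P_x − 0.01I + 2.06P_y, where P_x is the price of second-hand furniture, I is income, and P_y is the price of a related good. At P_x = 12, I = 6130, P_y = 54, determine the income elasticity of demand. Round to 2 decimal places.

Q = 79.6 − 4.29(12) − 0.01(6130) + 2.06(54) = 79.6 − 51.48 − 61.3 + 111.24 = 78.06.
∂Q/∂I = −0.01, so E_I = -0.01·(6130/78.06) ≈ -0.79.
E_I < 0: inferior good.

-0.79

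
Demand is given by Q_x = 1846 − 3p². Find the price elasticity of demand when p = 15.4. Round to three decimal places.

-1.254

At p = 15.4, Q_x = 1134.52.
dQ_x/dp = −2·3·p = −92.4.
Point elasticity E = (dQ_x/dp)·(p/Q_x) = -92.4 × 15.4/1134.52 ≈ -1.254.
|E| > 1, so demand is elastic at this price.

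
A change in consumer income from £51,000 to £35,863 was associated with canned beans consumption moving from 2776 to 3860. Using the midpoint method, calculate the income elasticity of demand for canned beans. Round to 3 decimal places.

-0.937

%ΔQ = (3860 − 2776)/[(2776+3860)/2] = 1084/3318 ≈ 0.3267.
%ΔY = (35,863 − 51,000)/[(51,000+35,863)/2] = -15137/43431.5 ≈ -0.3485.
E_I = %ΔQ/%ΔY ≈ -0.937.
E_I < 0: inferior good.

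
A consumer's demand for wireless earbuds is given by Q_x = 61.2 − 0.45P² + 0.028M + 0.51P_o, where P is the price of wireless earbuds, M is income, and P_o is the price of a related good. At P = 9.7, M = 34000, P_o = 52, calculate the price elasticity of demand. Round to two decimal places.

Evaluating quantity at (P, M, P_o) gives Q_x = 61.2 − 0.45(9.7)² + 0.028(34000) + 0.51(52) = 61.2 − 42.3405 + 952 + 26.52 = 997.3795.
∂Q_x/∂P = −2·0.45·P = -8.73, so E_p = -8.73·(9.7/997.3795) ≈ -0.08.
|E_p| < 1: demand is inelastic.

-0.08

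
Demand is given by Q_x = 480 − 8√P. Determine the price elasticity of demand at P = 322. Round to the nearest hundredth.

At P = 322, Q_x = 336.4451.
dQ_x/dP = −8/(2√P) = −8/(2·17.9444).
Point elasticity E = (dQ_x/dP)·(P/Q_x) = -0.2229 × 322/336.4451 ≈ -0.21.
|E| < 1, so demand is inelastic at this price.

-0.21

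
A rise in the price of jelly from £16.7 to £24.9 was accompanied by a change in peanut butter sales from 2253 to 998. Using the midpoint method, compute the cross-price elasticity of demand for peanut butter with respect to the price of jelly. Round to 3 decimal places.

%ΔQ_x = (998 − 2253)/[(2253+998)/2] = -1255/1625.5 ≈ -0.7721.
%ΔP_y = (24.9 − 16.7)/[(16.7+24.9)/2] ≈ 0.3942.
E_xy = -0.7721/0.3942 ≈ -1.958.
E_xy < 0, so peanut butter and jelly are complements.

-1.958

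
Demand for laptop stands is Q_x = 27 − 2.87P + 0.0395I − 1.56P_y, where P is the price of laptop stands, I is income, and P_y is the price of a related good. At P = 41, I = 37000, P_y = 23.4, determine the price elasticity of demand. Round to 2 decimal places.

First evaluate Q_x: 27 − 2.87(41) + 0.0395(37000) − 1.56(23.4) = 27 − 117.67 + 1461.5 − 36.504 = 1334.326.
∂Q_x/∂P = −2.87, so E_p = (−2.87)·(41/1334.326) ≈ -0.09.
|E_p| < 1: demand is inelastic.

-0.09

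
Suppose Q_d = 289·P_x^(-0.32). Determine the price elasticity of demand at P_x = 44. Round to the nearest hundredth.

-0.32

For a Cobb–Douglas (constant-elasticity) form Q_d = A·P_x^α·…, the elasticity with respect to P_x equals the exponent α at every point.
Here the exponent on P_x is -0.32, so the price elasticity of demand is -0.32.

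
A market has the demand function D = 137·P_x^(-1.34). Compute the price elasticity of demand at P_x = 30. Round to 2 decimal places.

-1.34

For a Cobb–Douglas (constant-elasticity) form D = A·P_x^α·…, the elasticity with respect to P_x equals the exponent α at every point.
Here the exponent on P_x is -1.34, so the price elasticity of demand is -1.34.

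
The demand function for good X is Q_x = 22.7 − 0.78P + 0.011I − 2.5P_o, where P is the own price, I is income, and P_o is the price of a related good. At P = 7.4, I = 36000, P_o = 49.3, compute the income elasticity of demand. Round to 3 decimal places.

Evaluating quantity at (P, I, P_o) gives Q_x = 22.7 − 0.78(7.4) + 0.011(36000) − 2.5(49.3) = 22.7 − 5.772 + 396 − 123.25 = 289.678.
∂Q_x/∂I = +0.011, so E_I = 0.011·(36000/289.678) ≈ 1.367.
E_I > 1: normal good (luxury).

1.367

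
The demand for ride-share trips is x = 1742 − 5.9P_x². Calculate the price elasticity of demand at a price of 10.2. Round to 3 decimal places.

At P_x = 10.2, x = 1128.164.
dx/dP_x = −2·5.9·P_x = −120.36.
Point elasticity E = (dx/dP_x)·(P_x/x) = -120.36 × 10.2/1128.164 ≈ -1.088.
|E| > 1, so demand is elastic at this price.

-1.088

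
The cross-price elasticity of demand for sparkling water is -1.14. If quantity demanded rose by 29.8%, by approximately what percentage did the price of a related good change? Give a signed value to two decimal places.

%ΔQ ≈ E × %ΔP_y ⇒ %ΔP_y = %ΔQ / E = (29.8%)/(-1.14) ≈ -26.14%.

-26.14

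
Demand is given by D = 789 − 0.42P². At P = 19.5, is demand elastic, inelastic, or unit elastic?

inelastic

At P = 19.5, D = 629.295.
dD/dP = −2·0.42·P = −16.38.
Point elasticity E = (dD/dP)·(P/D) = -16.38 × 19.5/629.295 ≈ -0.508.
|E| ≈ 0.508 < 1, so demand is inelastic.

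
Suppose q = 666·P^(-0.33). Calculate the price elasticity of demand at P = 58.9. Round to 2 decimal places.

-0.33

For a Cobb–Douglas (constant-elasticity) form q = A·P^α·…, the elasticity with respect to P equals the exponent α at every point.
Here the exponent on P is -0.33, so the price elasticity of demand is -0.33.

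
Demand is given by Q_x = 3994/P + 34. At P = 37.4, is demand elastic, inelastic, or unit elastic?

inelastic

At P = 37.4, Q_x = 140.7914.
dQ_x/dP = −3994/P² = −2.8554.
Point elasticity E = (dQ_x/dP)·(P/Q_x) = -2.8554 × 37.4/140.7914 ≈ -0.759.
|E| ≈ 0.759 < 1, so demand is inelastic.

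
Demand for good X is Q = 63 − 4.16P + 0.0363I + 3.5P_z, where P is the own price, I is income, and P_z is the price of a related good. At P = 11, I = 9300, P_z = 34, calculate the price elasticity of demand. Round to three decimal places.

-0.097

Q = 63 − 4.16(11) + 0.0363(9300) + 3.5(34) = 63 − 45.76 + 337.59 + 119 = 473.83.
∂Q/∂P = −4.16, so E_p = (−4.16)·(11/473.83) ≈ -0.097.
|E_p| < 1: demand is inelastic.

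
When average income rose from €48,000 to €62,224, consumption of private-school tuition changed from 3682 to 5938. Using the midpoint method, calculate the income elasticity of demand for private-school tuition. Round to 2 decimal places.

1.82

%ΔQ = (5938 − 3682)/[(3682+5938)/2] = 2256/4810 ≈ 0.4690.
%ΔY = (62,224 − 48,000)/[(48,000+62,224)/2] = 14224/55112 ≈ 0.2581.
E_I = %ΔQ/%ΔY ≈ 1.82.
E_I > 1: normal good (luxury).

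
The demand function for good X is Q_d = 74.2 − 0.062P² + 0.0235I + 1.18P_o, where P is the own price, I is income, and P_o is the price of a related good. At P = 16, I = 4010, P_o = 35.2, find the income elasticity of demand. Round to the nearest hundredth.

0.49

Substituting, Q_d = 74.2 − 0.062(16)² + 0.0235(4010) + 1.18(35.2) = 74.2 − 15.872 + 94.235 + 41.536 = 194.099.
∂Q_d/∂I = +0.0235, so E_I = 0.0235·(4010/194.099) ≈ 0.49.
E_I ∈ (0,1): normal good (necessity).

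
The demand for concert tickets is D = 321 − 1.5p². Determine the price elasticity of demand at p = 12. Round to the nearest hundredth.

At p = 12, D = 105.
dD/dp = −2·1.5·p = −36.
Point elasticity E = (dD/dp)·(p/D) = -36 × 12/105 ≈ -4.11.
|E| > 1, so demand is elastic at this price.

-4.11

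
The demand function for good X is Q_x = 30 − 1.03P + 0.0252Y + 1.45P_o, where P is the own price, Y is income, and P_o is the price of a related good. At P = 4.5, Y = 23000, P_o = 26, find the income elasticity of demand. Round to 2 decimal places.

0.90

At the given point, Q_x = 30 − 1.03(4.5) + 0.0252(23000) + 1.45(26) = 30 − 4.635 + 579.6 + 37.7 = 642.665.
∂Q_x/∂Y = +0.0252, so E_I = 0.0252·(23000/642.665) ≈ 0.90.
E_I ∈ (0,1): normal good (necessity).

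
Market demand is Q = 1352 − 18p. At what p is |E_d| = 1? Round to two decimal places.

For linear demand Q = a − bp, E = −bp/(a − bp). |E| = 1 ⇒ bp = a − bp ⇒ p = a/(2b).
p = 1352/(2·18) ≈ 37.56.

37.56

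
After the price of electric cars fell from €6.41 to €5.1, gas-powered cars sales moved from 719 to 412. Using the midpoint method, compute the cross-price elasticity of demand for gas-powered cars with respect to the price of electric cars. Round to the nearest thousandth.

2.385

%ΔQ_x = (412 − 719)/[(719+412)/2] = -307/565.5 ≈ -0.5429.
%ΔP_y = (5.1 − 6.41)/[(6.41+5.1)/2] ≈ -0.2276.
E_xy = -0.5429/-0.2276 ≈ 2.385.
E_xy > 0, so gas-powered cars and electric cars are substitutes.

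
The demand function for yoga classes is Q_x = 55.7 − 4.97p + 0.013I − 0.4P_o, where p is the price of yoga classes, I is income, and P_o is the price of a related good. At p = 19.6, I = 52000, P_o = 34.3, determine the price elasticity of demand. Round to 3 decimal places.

Substituting, Q_x = 55.7 − 4.97(19.6) + 0.013(52000) − 0.4(34.3) = 55.7 − 97.412 + 676 − 13.72 = 620.568.
∂Q_x/∂p = −4.97, so E_p = (−4.97)·(19.6/620.568) ≈ -0.157.
|E_p| < 1: demand is inelastic.

-0.157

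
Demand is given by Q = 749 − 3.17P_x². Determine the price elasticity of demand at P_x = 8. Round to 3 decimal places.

At P_x = 8, Q = 546.12.
dQ/dP_x = −2·3.17·P_x = −50.72.
Point elasticity E = (dQ/dP_x)·(P_x/Q) = -50.72 × 8/546.12 ≈ -0.743.
|E| < 1, so demand is inelastic at this price.

-0.743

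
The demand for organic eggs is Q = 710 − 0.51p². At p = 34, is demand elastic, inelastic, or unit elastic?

elastic

At p = 34, Q = 120.44.
dQ/dp = −2·0.51·p = −34.68.
Point elasticity E = (dQ/dp)·(p/Q) = -34.68 × 34/120.44 ≈ -9.790.
|E| ≈ 9.790 > 1, so demand is elastic.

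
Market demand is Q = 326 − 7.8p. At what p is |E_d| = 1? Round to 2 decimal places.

For linear demand Q = a − bp, E = −bp/(a − bp). |E| = 1 ⇒ bp = a − bp ⇒ p = a/(2b).
p = 326/(2·7.8) ≈ 20.90.

20.90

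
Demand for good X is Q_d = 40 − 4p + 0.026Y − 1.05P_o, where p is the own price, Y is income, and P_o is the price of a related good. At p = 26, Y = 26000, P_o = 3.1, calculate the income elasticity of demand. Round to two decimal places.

1.11

Substituting, Q_d = 40 − 4(26) + 0.026(26000) − 1.05(3.1) = 40 − 104 + 676 − 3.255 = 608.745.
∂Q_d/∂Y = +0.026, so E_I = 0.026·(26000/608.745) ≈ 1.11.
E_I > 1: normal good (luxury).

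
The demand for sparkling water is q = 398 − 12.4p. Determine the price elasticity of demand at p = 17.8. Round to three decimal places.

At p = 17.8, q = 177.28.
dq/dp = −12.4.
Point elasticity E = (dq/dp)·(p/q) = -12.4 × 17.8/177.28 ≈ -1.245.
|E| > 1, so demand is elastic at this price.

-1.245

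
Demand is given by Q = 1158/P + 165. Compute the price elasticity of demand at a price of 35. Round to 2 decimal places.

-0.17

At P = 35, Q = 198.0857.
dQ/dP = −1158/P² = −0.9453.
Point elasticity E = (dQ/dP)·(P/Q) = -0.9453 × 35/198.0857 ≈ -0.17.
|E| < 1, so demand is inelastic at this price.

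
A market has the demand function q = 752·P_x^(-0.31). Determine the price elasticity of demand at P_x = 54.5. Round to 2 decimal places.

For a Cobb–Douglas (constant-elasticity) form q = A·P_x^α·…, the elasticity with respect to P_x equals the exponent α at every point.
Here the exponent on P_x is -0.31, so the price elasticity of demand is -0.31.

-0.31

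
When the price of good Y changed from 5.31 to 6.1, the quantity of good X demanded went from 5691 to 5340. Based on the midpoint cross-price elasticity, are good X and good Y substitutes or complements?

complements

%ΔQ_x = (5340 − 5691)/[(5691+5340)/2] = -351/5515.5 ≈ -0.0636.
%ΔP_y = (6.1 − 5.31)/[(5.31+6.1)/2] ≈ 0.1385.
E_xy = -0.0636/0.1385 ≈ -0.460.
E_xy < 0, so the goods are complements.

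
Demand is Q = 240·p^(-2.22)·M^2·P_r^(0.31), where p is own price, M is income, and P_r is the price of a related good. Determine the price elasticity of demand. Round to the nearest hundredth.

-2.22

For a Cobb–Douglas (constant-elasticity) form Q = A·p^α·…, the elasticity with respect to p equals the exponent α at every point.
Here the exponent on p is -2.22, so the price elasticity of demand is -2.22.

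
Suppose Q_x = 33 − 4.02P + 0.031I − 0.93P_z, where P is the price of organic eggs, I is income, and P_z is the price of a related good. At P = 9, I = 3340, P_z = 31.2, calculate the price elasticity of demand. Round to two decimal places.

-0.51

Substituting, Q_x = 33 − 4.02(9) + 0.031(3340) − 0.93(31.2) = 33 − 36.18 + 103.54 − 29.016 = 71.344.
∂Q_x/∂P = −4.02, so E_p = (−4.02)·(9/71.344) ≈ -0.51.
|E_p| < 1: demand is inelastic.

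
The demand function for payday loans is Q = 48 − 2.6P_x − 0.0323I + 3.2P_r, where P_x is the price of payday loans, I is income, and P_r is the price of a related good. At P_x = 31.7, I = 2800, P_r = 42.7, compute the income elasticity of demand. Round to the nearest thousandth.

-7.677

Substituting, Q = 48 − 2.6(31.7) − 0.0323(2800) + 3.2(42.7) = 48 − 82.42 − 90.44 + 136.64 = 11.78.
∂Q/∂I = −0.0323, so E_I = -0.0323·(2800/11.78) ≈ -7.677.
E_I < 0: inferior good.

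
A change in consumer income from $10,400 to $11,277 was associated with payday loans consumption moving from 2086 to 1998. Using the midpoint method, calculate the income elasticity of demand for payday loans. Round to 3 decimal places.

-0.533

%ΔQ = (1998 − 2086)/[(2086+1998)/2] = -88/2042 ≈ -0.0431.
%ΔY = (11,277 − 10,400)/[(10,400+11,277)/2] = 877/10838.5 ≈ 0.0809.
E_I = %ΔQ/%ΔY ≈ -0.533.
E_I < 0: inferior good.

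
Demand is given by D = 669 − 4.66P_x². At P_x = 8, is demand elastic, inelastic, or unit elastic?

At P_x = 8, D = 370.76.
dD/dP_x = −2·4.66·P_x = −74.56.
Point elasticity E = (dD/dP_x)·(P_x/D) = -74.56 × 8/370.76 ≈ -1.609.
|E| ≈ 1.609 > 1, so demand is elastic.

elastic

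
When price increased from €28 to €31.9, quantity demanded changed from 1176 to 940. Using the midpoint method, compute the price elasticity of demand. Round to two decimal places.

-1.71

%ΔQ = (940 − 1176)/[(1176 + 940)/2] = -236/1058 ≈ -0.2231.
%Δp = (31.9 − 28)/[(28 + 31.9)/2] = 3.9/29.95 ≈ 0.1302.
Arc elasticity E = %ΔQ/%Δp ≈ -0.2231/0.1302 ≈ -1.71.
|E| > 1: demand is elastic over this range.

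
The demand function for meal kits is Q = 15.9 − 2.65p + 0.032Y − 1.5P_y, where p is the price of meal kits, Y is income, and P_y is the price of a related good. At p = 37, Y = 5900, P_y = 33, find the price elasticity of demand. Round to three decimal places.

Q = 15.9 − 2.65(37) + 0.032(5900) − 1.5(33) = 15.9 − 98.05 + 188.8 − 49.5 = 57.15.
∂Q/∂p = −2.65, so E_p = (−2.65)·(37/57.15) ≈ -1.716.
|E_p| > 1: demand is elastic.

-1.716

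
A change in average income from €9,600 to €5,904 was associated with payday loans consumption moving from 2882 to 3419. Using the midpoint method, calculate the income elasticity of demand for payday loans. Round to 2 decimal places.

%ΔQ = (3419 − 2882)/[(2882+3419)/2] = 537/3150.5 ≈ 0.1704.
%ΔI = (5,904 − 9,600)/[(9,600+5,904)/2] = -3696/7752 ≈ -0.4768.
E_I = %ΔQ/%ΔI ≈ -0.36.
E_I < 0: inferior good.

-0.36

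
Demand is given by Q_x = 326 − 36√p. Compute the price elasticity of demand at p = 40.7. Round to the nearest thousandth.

-1.192

At p = 40.7, Q_x = 96.3324.
dQ_x/dp = −36/(2√p) = −36/(2·6.3797).
Point elasticity E = (dQ_x/dp)·(p/Q_x) = -2.8215 × 40.7/96.3324 ≈ -1.192.
|E| > 1, so demand is elastic at this price.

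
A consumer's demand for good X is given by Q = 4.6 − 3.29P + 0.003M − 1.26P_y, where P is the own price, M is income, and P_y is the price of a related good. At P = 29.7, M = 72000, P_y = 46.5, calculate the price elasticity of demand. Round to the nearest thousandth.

-1.520

First evaluate Q: 4.6 − 3.29(29.7) + 0.003(72000) − 1.26(46.5) = 4.6 − 97.713 + 216 − 58.59 = 64.297.
∂Q/∂P = −3.29, so E_p = (−3.29)·(29.7/64.297) ≈ -1.520.
|E_p| > 1: demand is elastic.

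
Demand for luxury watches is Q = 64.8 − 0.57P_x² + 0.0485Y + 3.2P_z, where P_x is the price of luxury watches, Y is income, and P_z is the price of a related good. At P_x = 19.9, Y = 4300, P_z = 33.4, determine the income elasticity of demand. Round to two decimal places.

1.35

At the given point, Q = 64.8 − 0.57(19.9)² + 0.0485(4300) + 3.2(33.4) = 64.8 − 225.7257 + 208.55 + 106.88 = 154.5043.
∂Q/∂Y = +0.0485, so E_I = 0.0485·(4300/154.5043) ≈ 1.35.
E_I > 1: normal good (luxury).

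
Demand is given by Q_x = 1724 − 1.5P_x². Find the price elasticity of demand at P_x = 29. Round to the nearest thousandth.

-5.455

At P_x = 29, Q_x = 462.5.
dQ_x/dP_x = −2·1.5·P_x = −87.
Point elasticity E = (dQ_x/dP_x)·(P_x/Q_x) = -87 × 29/462.5 ≈ -5.455.
|E| > 1, so demand is elastic at this price.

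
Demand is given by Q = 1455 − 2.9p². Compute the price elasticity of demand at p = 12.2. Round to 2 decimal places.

At p = 12.2, Q = 1023.364.
dQ/dp = −2·2.9·p = −70.76.
Point elasticity E = (dQ/dp)·(p/Q) = -70.76 × 12.2/1023.364 ≈ -0.84.
|E| < 1, so demand is inelastic at this price.

-0.84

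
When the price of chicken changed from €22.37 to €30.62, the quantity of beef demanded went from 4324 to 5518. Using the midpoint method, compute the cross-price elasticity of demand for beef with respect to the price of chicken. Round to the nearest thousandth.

0.779

%ΔQ_x = (5518 − 4324)/[(4324+5518)/2] = 1194/4921 ≈ 0.2426.
%ΔP_y = (30.62 − 22.37)/[(22.37+30.62)/2] ≈ 0.3114.
E_xy = 0.2426/0.3114 ≈ 0.779.
E_xy > 0, so beef and chicken are substitutes.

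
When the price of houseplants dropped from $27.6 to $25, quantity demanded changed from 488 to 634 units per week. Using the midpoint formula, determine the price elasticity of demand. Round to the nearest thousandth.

%ΔQ = (634 − 488)/[(488 + 634)/2] = 146/561 ≈ 0.2602.
%ΔP = (25 − 27.6)/[(27.6 + 25)/2] = -2.6/26.3 ≈ -0.0989.
Arc elasticity E = %ΔQ/%ΔP ≈ 0.2602/-0.0989 ≈ -2.633.
|E| > 1: demand is elastic over this range.

-2.633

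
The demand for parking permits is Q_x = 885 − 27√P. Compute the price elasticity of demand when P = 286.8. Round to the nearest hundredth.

At P = 286.8, Q_x = 427.7504.
dQ_x/dP = −27/(2√P) = −27/(2·16.9352).
Point elasticity E = (dQ_x/dP)·(P/Q_x) = -0.7972 × 286.8/427.7504 ≈ -0.53.
|E| < 1, so demand is inelastic at this price.

-0.53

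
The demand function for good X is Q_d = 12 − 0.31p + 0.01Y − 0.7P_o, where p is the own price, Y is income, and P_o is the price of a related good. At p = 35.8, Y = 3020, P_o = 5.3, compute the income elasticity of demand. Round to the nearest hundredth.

1.10

Q_d = 12 − 0.31(35.8) + 0.01(3020) − 0.7(5.3) = 12 − 11.098 + 30.2 − 3.71 = 27.392.
∂Q_d/∂Y = +0.01, so E_I = 0.01·(3020/27.392) ≈ 1.10.
E_I > 1: normal good (luxury).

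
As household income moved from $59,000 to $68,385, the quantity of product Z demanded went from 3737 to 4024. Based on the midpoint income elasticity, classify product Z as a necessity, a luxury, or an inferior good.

necessity

%ΔQ = (4024 − 3737)/[(3737+4024)/2] = 287/3880.5 ≈ 0.0740.
%ΔI = (68,385 − 59,000)/[(59,000+68,385)/2] = 9385/63692.5 ≈ 0.1473.
E_I = %ΔQ/%ΔI ≈ 0.502.
E_I ∈ (0,1): normal good (necessity).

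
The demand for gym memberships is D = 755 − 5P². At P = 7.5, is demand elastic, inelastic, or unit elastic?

elastic

At P = 7.5, D = 473.75.
dD/dP = −2·5·P = −75.
Point elasticity E = (dD/dP)·(P/D) = -75 × 7.5/473.75 ≈ -1.187.
|E| ≈ 1.187 > 1, so demand is elastic.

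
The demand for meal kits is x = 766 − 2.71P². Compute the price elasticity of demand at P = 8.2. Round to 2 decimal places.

At P = 8.2, x = 583.7796.
dx/dP = −2·2.71·P = −44.444.
Point elasticity E = (dx/dP)·(P/x) = -44.444 × 8.2/583.7796 ≈ -0.62.
|E| < 1, so demand is inelastic at this price.

-0.62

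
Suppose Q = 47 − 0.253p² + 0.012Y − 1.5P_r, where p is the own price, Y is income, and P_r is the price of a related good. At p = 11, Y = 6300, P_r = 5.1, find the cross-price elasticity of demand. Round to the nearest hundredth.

At the given point, Q = 47 − 0.253(11)² + 0.012(6300) − 1.5(5.1) = 47 − 30.613 + 75.6 − 7.65 = 84.337.
∂Q/∂P_r = −1.5, so E_xy = -1.5·(5.1/84.337) ≈ -0.09.
E_xy < 0: the goods are complements.

-0.09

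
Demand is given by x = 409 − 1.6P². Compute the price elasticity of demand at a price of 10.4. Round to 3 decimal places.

-1.467

At P = 10.4, x = 235.944.
dx/dP = −2·1.6·P = −33.28.
Point elasticity E = (dx/dP)·(P/x) = -33.28 × 10.4/235.944 ≈ -1.467.
|E| > 1, so demand is elastic at this price.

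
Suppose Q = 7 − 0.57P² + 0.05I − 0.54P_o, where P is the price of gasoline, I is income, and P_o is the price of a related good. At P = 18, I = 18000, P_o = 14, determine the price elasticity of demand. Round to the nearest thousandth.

Substituting, Q = 7 − 0.57(18)² + 0.05(18000) − 0.54(14) = 7 − 184.68 + 900 − 7.56 = 714.76.
∂Q/∂P = −2·0.57·P = -20.52, so E_p = -20.52·(18/714.76) ≈ -0.517.
|E_p| < 1: demand is inelastic.

-0.517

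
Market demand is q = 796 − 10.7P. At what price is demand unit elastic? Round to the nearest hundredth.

For linear demand q = a − bP, E = −bP/(a − bP). |E| = 1 ⇒ bP = a − bP ⇒ P = a/(2b).
P = 796/(2·10.7) ≈ 37.20.

37.20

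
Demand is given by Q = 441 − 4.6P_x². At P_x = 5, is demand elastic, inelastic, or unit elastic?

inelastic

At P_x = 5, Q = 326.
dQ/dP_x = −2·4.6·P_x = −46.
Point elasticity E = (dQ/dP_x)·(P_x/Q) = -46 × 5/326 ≈ -0.706.
|E| ≈ 0.706 < 1, so demand is inelastic.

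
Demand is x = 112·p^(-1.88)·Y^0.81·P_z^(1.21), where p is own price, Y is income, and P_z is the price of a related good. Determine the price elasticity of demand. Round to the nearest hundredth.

For a Cobb–Douglas (constant-elasticity) form x = A·p^α·…, the elasticity with respect to p equals the exponent α at every point.
Here the exponent on p is -1.88, so the price elasticity of demand is -1.88.

-1.88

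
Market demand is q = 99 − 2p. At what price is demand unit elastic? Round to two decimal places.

24.75

For linear demand q = a − bp, E = −bp/(a − bp). |E| = 1 ⇒ bp = a − bp ⇒ p = a/(2b).
p = 99/(2·2) = 24.75.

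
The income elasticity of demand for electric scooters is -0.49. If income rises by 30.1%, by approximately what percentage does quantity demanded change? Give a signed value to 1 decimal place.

-14.7

%ΔQ ≈ E × %ΔI = (-0.49) × (30.1%) ≈ -14.7%.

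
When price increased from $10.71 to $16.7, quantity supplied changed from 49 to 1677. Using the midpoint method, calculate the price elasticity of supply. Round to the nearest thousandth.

4.316

%Δq = (1677 − 49)/[(49 + 1677)/2] = 1628/863 ≈ 1.8864.
%ΔP = (16.7 − 10.71)/[(10.71 + 16.7)/2] = 5.99/13.705 ≈ 0.4371.
Arc elasticity E = %Δq/%ΔP ≈ 1.8864/0.4371 ≈ 4.316.
|E| > 1: supply is elastic over this range.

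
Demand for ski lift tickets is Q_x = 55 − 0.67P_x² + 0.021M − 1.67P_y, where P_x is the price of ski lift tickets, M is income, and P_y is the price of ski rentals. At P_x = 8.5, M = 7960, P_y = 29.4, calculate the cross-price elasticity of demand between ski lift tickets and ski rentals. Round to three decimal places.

Substituting, Q_x = 55 − 0.67(8.5)² + 0.021(7960) − 1.67(29.4) = 55 − 48.4075 + 167.16 − 49.098 = 124.6545.
∂Q_x/∂P_y = −1.67, so E_xy = -1.67·(29.4/124.6545) ≈ -0.394.
E_xy < 0: the goods are complements.

-0.394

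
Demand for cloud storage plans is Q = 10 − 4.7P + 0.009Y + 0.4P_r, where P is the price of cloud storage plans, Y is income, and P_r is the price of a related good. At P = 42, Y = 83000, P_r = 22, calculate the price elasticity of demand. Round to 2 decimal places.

-0.35

First evaluate Q: 10 − 4.7(42) + 0.009(83000) + 0.4(22) = 10 − 197.4 + 747 + 8.8 = 568.4.
∂Q/∂P = −4.7, so E_p = (−4.7)·(42/568.4) ≈ -0.35.
|E_p| < 1: demand is inelastic.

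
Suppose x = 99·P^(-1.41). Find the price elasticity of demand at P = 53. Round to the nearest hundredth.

-1.41

For a Cobb–Douglas (constant-elasticity) form x = A·P^α·…, the elasticity with respect to P equals the exponent α at every point.
Here the exponent on P is -1.41, so the price elasticity of demand is -1.41.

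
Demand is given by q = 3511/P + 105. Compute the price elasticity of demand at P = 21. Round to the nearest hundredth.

At P = 21, q = 272.1905.
dq/dP = −3511/P² = −7.9615.
Point elasticity E = (dq/dP)·(P/q) = -7.9615 × 21/272.1905 ≈ -0.61.
|E| < 1, so demand is inelastic at this price.

-0.61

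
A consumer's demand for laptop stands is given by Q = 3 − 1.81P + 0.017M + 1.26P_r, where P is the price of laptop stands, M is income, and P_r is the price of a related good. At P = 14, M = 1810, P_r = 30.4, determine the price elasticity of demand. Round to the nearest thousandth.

-0.542

Substituting, Q = 3 − 1.81(14) + 0.017(1810) + 1.26(30.4) = 3 − 25.34 + 30.77 + 38.304 = 46.734.
∂Q/∂P = −1.81, so E_p = (−1.81)·(14/46.734) ≈ -0.542.
|E_p| < 1: demand is inelastic.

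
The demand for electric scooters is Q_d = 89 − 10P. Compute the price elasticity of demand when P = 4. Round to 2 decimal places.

-0.82

At P = 4, Q_d = 49.
dQ_d/dP = −10.
Point elasticity E = (dQ_d/dP)·(P/Q_d) = -10 × 4/49 ≈ -0.82.
|E| < 1, so demand is inelastic at this price.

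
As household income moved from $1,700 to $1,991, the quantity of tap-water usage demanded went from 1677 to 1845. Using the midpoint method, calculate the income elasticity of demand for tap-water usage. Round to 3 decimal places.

%ΔQ = (1845 − 1677)/[(1677+1845)/2] = 168/1761 ≈ 0.0954.
%ΔI = (1,991 − 1,700)/[(1,700+1,991)/2] = 291/1845.5 ≈ 0.1577.
E_I = %ΔQ/%ΔI ≈ 0.605.
E_I ∈ (0,1): normal good (necessity).

0.605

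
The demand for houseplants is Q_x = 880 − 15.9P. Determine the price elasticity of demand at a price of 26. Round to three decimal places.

At P = 26, Q_x = 466.6.
dQ_x/dP = −15.9.
Point elasticity E = (dQ_x/dP)·(P/Q_x) = -15.9 × 26/466.6 ≈ -0.886.
|E| < 1, so demand is inelastic at this price.

-0.886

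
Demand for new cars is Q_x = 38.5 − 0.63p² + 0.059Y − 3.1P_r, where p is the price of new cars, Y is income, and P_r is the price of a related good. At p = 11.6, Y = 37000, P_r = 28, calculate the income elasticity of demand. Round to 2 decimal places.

First evaluate Q_x: 38.5 − 0.63(11.6)² + 0.059(37000) − 3.1(28) = 38.5 − 84.7728 + 2183 − 86.8 = 2049.9272.
∂Q_x/∂Y = +0.059, so E_I = 0.059·(37000/2049.9272) ≈ 1.06.
E_I > 1: normal good (luxury).

1.06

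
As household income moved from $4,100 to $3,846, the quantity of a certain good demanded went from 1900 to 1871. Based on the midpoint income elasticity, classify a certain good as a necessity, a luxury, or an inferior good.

necessity

%ΔQ = (1871 − 1900)/[(1900+1871)/2] = -29/1885.5 ≈ -0.0154.
%ΔI = (3,846 − 4,100)/[(4,100+3,846)/2] = -254/3973 ≈ -0.0639.
E_I = %ΔQ/%ΔI ≈ 0.241.
E_I ∈ (0,1): normal good (necessity).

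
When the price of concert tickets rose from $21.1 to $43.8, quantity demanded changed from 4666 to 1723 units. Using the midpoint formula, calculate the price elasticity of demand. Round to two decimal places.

-1.32

%ΔQ = (1723 − 4666)/[(4666 + 1723)/2] = -2943/3194.5 ≈ -0.9213.
%Δp = (43.8 − 21.1)/[(21.1 + 43.8)/2] = 22.7/32.45 ≈ 0.6995.
Arc elasticity E = %ΔQ/%Δp ≈ -0.9213/0.6995 ≈ -1.32.
|E| > 1: demand is elastic over this range.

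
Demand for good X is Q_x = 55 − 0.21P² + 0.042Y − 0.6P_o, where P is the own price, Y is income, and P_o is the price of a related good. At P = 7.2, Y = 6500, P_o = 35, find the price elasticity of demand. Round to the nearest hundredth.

At the given point, Q_x = 55 − 0.21(7.2)² + 0.042(6500) − 0.6(35) = 55 − 10.8864 + 273 − 21 = 296.1136.
∂Q_x/∂P = −2·0.21·P = -3.024, so E_p = -3.024·(7.2/296.1136) ≈ -0.07.
|E_p| < 1: demand is inelastic.

-0.07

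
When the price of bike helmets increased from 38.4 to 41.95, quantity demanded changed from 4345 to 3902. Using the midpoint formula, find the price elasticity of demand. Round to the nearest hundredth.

-1.22

%Δq = (3902 − 4345)/[(4345 + 3902)/2] = -443/4123.5 ≈ -0.1074.
%ΔP = (41.95 − 38.4)/[(38.4 + 41.95)/2] = 3.55/40.175 ≈ 0.0884.
Arc elasticity E = %Δq/%ΔP ≈ -0.1074/0.0884 ≈ -1.22.
|E| > 1: demand is elastic over this range.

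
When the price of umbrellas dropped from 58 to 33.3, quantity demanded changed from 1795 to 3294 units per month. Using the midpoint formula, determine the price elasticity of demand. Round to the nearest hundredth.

%Δq = (3294 − 1795)/[(1795 + 3294)/2] = 1499/2544.5 ≈ 0.5891.
%Δp = (33.3 − 58)/[(58 + 33.3)/2] = -24.7/45.65 ≈ -0.5411.
Arc elasticity E = %Δq/%Δp ≈ 0.5891/-0.5411 ≈ -1.09.
|E| > 1: demand is elastic over this range.

-1.09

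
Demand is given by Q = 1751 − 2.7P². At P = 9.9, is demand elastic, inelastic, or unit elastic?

inelastic

At P = 9.9, Q = 1486.373.
dQ/dP = −2·2.7·P = −53.46.
Point elasticity E = (dQ/dP)·(P/Q) = -53.46 × 9.9/1486.373 ≈ -0.356.
|E| ≈ 0.356 < 1, so demand is inelastic.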